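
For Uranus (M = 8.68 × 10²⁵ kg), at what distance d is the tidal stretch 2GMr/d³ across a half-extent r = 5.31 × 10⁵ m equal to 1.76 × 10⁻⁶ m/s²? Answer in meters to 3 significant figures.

1.52 × 10⁹ m

2GMr/d³ = a_tidal  ⇒  d = (2GMr / a_tidal)^(1/3)
d = (2 × 6.674×10⁻¹¹ × (8.68 × 10²⁵) × (5.31 × 10⁵) / (1.76 × 10⁻⁶))^(1/3)
  = 1.52 × 10⁹ m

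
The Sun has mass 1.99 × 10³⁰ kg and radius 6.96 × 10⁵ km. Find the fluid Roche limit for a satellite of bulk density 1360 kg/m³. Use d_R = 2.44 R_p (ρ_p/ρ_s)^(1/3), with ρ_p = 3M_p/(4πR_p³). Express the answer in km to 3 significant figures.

1.72 × 10⁶ km

ρ_p = 3M_p/(4πR_p³) = 3 × (1.99 × 10³⁰) / (4π × (6.96 × 10⁸ m)³) = 1410 kg/m³
d_R = 2.44 × 6.96 × 10⁵ km × (1410/1360)^(1/3)
    = 1.72 × 10⁶ km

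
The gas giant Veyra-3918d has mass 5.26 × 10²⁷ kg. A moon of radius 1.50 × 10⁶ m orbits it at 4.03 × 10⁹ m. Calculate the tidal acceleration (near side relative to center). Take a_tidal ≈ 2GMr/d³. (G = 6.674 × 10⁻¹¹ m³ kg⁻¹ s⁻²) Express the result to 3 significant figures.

1.61 × 10⁻⁵ m/s²

Since r ≪ d, expand the inverse-square field across one radius to get the leading 2GMr/d³ term.
Δa = 2GMr/d³
   = 2 × (6.674 × 10⁻¹¹) × (5.26 × 10²⁷) × (1.50 × 10⁶) / (4.03 × 10⁹)³
   = 1.61 × 10⁻⁵ m/s²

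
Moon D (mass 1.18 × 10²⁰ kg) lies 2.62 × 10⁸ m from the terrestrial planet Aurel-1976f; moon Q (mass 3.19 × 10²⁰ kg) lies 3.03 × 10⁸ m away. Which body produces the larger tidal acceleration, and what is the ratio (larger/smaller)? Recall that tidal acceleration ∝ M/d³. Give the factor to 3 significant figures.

Moon Q, by a factor of ≈ 1.75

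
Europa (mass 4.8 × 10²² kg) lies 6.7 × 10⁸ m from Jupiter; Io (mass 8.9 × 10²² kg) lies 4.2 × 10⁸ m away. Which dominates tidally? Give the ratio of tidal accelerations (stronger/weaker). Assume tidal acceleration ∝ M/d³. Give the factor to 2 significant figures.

Io, by a factor of ≈ 7.5

Compare M/d³ for the two perturbers:
Europa: (4.8 × 10²²) / (6.7 × 10⁸)³ = 1.596 × 10⁻⁴
Io: (8.9 × 10²²) / (4.2 × 10⁸)³ = 1.201 × 10⁻³
Ratio (larger/smaller) = 7.5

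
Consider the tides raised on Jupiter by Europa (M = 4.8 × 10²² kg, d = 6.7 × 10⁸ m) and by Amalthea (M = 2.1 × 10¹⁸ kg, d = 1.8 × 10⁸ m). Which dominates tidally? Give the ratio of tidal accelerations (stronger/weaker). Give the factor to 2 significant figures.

Europa, by a factor of ≈ 440

The tide-raising term goes as M/d³ (the gradient of a 1/d² field).
Europa: (4.8 × 10²²) / (6.7 × 10⁸)³ = 1.596 × 10⁻⁴
Amalthea: (2.1 × 10¹⁸) / (1.8 × 10⁸)³ = 3.601 × 10⁻⁷
Ratio (larger/smaller) = 440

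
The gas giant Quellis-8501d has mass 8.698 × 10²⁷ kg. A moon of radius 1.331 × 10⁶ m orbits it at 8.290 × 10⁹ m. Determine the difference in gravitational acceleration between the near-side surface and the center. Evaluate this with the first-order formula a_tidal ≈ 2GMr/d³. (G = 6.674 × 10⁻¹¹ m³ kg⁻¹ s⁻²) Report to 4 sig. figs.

2.712 × 10⁻⁶ m/s²

Since r ≪ d, expand the inverse-square field across one radius to get the leading 2GMr/d³ term.
a_tidal = 2GMr/d³
        = 2 × (6.674 × 10⁻¹¹) × (8.698 × 10²⁷) × (1.331 × 10⁶) / (8.290 × 10⁹)³
        = 2.712 × 10⁻⁶ m/s²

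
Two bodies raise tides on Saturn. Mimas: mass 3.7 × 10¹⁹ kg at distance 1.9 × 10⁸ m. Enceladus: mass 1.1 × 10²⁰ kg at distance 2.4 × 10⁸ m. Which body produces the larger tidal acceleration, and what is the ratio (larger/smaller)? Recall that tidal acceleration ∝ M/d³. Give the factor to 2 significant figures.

Tidal acceleration ∝ M/d³, so compare M/d³ for each.
Mimas: (3.7 × 10¹⁹) / (1.9 × 10⁸)³ = 5.394 × 10⁻⁶
Enceladus: (1.1 × 10²⁰) / (2.4 × 10⁸)³ = 7.957 × 10⁻⁶
Ratio (larger/smaller) = 1.5

Enceladus, by a factor of ≈ 1.5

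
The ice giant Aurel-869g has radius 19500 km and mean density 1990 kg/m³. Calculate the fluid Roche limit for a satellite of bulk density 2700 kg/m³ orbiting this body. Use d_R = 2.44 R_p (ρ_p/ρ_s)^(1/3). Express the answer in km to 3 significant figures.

d_R = 2.44 × 19500 km × (1990/2700)^(1/3)
    = 43000 km

43000 km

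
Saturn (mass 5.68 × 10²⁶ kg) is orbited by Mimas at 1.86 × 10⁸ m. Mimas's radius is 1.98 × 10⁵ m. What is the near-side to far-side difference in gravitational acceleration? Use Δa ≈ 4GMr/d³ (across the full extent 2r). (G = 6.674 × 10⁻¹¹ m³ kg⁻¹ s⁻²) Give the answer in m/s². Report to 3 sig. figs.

4.67 × 10⁻³ m/s²

a_tidal = 4GMr/d³
        = 4 × (6.674 × 10⁻¹¹) × (5.68 × 10²⁶) × (1.98 × 10⁵) / (1.86 × 10⁸)³
        = 4.67 × 10⁻³ m/s²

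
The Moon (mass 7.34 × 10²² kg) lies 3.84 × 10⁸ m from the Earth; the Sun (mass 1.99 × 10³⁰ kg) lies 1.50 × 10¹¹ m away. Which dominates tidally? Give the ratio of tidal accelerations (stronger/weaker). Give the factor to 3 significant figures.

Tidal stretch scales as M/d³; compute that for each body.
The Moon: (7.34 × 10²²) / (3.84 × 10⁸)³ = 1.296 × 10⁻³
The Sun: (1.99 × 10³⁰) / (1.50 × 10¹¹)³ = 5.896 × 10⁻⁴
Ratio (larger/smaller) = 2.20

The Moon, by a factor of ≈ 2.20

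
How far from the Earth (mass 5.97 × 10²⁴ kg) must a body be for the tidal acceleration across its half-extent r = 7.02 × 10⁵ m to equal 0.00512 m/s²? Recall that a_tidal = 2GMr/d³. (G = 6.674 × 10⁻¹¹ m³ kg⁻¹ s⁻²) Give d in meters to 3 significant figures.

2GMr/d³ = a_tidal  ⇒  d = (2GMr / a_tidal)^(1/3)
d = (2 × 6.674×10⁻¹¹ × (5.97 × 10²⁴) × (7.02 × 10⁵) / (0.00512))^(1/3)
  = 4.78 × 10⁷ m

4.78 × 10⁷ m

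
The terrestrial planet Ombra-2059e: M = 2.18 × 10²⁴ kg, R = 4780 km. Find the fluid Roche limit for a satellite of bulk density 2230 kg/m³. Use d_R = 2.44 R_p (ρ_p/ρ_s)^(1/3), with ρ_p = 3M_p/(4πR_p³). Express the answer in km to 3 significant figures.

ρ_p = 3M_p/(4πR_p³) = 3 × (2.18 × 10²⁴) / (4π × (4.78 × 10⁶ m)³) = 4770 kg/m³
d_R = 2.44 × 4780 km × (4770/2230)^(1/3)
    = 15000 km

15000 km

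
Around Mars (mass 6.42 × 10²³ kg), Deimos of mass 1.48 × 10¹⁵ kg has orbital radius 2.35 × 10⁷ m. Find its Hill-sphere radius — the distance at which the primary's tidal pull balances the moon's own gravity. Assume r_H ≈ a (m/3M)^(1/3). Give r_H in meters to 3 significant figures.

r_H ≈ a (m/3M)^(1/3)
    = (2.35 × 10⁷) × (1.48 × 10¹⁵ / (3 × 6.42 × 10²³))^(1/3)
    = 2.15 × 10⁴ m

2.15 × 10⁴ m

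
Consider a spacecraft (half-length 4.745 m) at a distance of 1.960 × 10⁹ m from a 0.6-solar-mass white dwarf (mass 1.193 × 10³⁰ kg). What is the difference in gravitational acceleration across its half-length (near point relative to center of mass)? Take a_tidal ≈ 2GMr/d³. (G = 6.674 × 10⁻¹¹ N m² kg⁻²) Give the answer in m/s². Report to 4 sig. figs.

1.004 × 10⁻⁷ m/s²

a_tidal = 2GMr/d³
        = 2 × (6.674 × 10⁻¹¹) × (1.193 × 10³⁰) × (4.745) / (1.960 × 10⁹)³
        = 1.004 × 10⁻⁷ m/s²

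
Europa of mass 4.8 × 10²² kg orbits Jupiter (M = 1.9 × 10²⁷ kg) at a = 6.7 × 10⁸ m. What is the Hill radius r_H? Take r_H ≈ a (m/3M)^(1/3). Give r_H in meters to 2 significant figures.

1.4 × 10⁷ m

r_H ≈ a (m/3M)^(1/3)
    = (6.7 × 10⁸) × (4.8 × 10²² / (3 × 1.9 × 10²⁷))^(1/3)
    = 1.4 × 10⁷ m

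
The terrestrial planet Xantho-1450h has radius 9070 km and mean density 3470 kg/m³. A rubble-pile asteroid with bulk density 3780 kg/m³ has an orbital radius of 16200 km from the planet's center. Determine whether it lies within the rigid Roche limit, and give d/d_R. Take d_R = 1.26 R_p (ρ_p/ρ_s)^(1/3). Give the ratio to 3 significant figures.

outside; d/d_R ≈ 1.46

d_R = 1.26 × (9070 km) × (3470/3780)^(1/3) = 11110 km
d/d_R = (16200) / (11110) = 1.46
Since d/d_R > 1, the body is outside the Roche limit.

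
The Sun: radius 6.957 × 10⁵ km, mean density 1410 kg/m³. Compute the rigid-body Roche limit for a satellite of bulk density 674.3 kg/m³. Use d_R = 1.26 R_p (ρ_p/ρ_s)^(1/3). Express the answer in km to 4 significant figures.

1.121 × 10⁶ km

d_R = 1.26 × 6.957 × 10⁵ km × (1410/674.3)^(1/3)
    = 1.121 × 10⁶ km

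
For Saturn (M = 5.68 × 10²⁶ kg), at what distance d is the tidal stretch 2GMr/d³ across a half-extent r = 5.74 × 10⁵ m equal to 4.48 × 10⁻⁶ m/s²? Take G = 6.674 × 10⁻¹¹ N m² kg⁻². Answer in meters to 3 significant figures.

2.13 × 10⁹ m

2GMr/d³ = a_tidal  ⇒  d = (2GMr / a_tidal)^(1/3)
d = (2 × 6.674×10⁻¹¹ × (5.68 × 10²⁶) × (5.74 × 10⁵) / (4.48 × 10⁻⁶))^(1/3)
  = 2.13 × 10⁹ m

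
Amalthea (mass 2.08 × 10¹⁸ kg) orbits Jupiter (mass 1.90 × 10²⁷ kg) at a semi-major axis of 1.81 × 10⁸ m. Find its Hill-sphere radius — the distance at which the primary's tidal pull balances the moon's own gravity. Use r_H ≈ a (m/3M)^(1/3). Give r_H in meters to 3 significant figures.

1.29 × 10⁵ m

r_H ≈ a (m/3M)^(1/3)
    = (1.81 × 10⁸) × (2.08 × 10¹⁸ / (3 × 1.90 × 10²⁷))^(1/3)
    = 1.29 × 10⁵ m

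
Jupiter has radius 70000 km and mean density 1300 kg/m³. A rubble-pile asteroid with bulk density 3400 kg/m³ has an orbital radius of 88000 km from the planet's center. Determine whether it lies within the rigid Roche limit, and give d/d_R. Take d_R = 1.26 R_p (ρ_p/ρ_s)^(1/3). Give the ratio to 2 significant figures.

d_R = 1.26 × (70000 km) × (1300/3400)^(1/3) = 64020 km
d/d_R = (88000) / (64020) = 1.4
Since d/d_R > 1, the body is outside the Roche limit.

outside; d/d_R ≈ 1.4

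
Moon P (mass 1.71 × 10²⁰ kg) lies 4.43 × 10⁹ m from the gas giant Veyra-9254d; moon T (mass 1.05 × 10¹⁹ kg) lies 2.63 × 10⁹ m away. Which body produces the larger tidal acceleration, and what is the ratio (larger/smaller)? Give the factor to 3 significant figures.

Moon P, by a factor of ≈ 3.41

The tide-raising term goes as M/d³ (the gradient of a 1/d² field).
Moon P: (1.71 × 10²⁰) / (4.43 × 10⁹)³ = 1.967 × 10⁻⁹
Moon T: (1.05 × 10¹⁹) / (2.63 × 10⁹)³ = 5.772 × 10⁻¹⁰
Ratio (larger/smaller) = 3.41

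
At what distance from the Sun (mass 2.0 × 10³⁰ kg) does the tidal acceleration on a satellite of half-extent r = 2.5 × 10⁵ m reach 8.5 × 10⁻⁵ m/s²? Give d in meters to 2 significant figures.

2GMr/d³ = a_tidal  ⇒  d = (2GMr / a_tidal)^(1/3)
d = (2 × 6.674×10⁻¹¹ × (2.0 × 10³⁰) × (2.5 × 10⁵) / (8.5 × 10⁻⁵))^(1/3)
  = 9.2 × 10⁹ m

9.2 × 10⁹ m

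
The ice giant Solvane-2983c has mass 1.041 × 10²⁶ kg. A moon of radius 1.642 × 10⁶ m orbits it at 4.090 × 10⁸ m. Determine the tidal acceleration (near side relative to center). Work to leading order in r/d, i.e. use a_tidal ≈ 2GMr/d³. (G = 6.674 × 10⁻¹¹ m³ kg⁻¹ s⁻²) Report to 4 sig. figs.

3.335 × 10⁻⁴ m/s²

a_tidal = 2GMr/d³
        = 2 × (6.674 × 10⁻¹¹) × (1.041 × 10²⁶) × (1.642 × 10⁶) / (4.090 × 10⁸)³
        = 3.335 × 10⁻⁴ m/s²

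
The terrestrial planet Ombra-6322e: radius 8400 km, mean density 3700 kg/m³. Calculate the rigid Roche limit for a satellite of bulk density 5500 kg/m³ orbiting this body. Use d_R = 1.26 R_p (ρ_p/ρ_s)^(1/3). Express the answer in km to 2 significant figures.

d_R = 1.26 × 8400 km × (3700/5500)^(1/3)
    = 9300 km

9300 km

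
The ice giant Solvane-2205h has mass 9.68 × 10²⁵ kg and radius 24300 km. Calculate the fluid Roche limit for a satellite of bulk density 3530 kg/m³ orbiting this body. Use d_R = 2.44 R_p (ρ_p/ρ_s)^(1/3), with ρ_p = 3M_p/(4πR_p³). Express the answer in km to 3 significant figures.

ρ_p = 3M_p/(4πR_p³) = 3 × (9.68 × 10²⁵) / (4π × (2.43 × 10⁷ m)³) = 1610 kg/m³
d_R = 2.44 × 24300 km × (1610/3530)^(1/3)
    = 45600 km

45600 km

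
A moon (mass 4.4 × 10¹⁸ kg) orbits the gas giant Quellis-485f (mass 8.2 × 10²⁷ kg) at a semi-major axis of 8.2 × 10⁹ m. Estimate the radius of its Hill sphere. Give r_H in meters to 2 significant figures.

4.6 × 10⁶ m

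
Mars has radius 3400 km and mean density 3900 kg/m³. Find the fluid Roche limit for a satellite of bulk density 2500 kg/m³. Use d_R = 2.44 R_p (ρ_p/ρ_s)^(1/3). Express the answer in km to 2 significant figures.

9600 km

d_R = 2.44 × 3400 km × (3900/2500)^(1/3)
    = 9600 km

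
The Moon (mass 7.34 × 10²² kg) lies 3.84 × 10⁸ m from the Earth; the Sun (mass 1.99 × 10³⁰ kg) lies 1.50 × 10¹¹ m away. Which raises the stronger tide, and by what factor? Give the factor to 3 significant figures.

Compare M/d³ for the two perturbers:
The Moon: (7.34 × 10²²) / (3.84 × 10⁸)³ = 1.296 × 10⁻³
The Sun: (1.99 × 10³⁰) / (1.50 × 10¹¹)³ = 5.896 × 10⁻⁴
Ratio (larger/smaller) = 2.20

The Moon, by a factor of ≈ 2.20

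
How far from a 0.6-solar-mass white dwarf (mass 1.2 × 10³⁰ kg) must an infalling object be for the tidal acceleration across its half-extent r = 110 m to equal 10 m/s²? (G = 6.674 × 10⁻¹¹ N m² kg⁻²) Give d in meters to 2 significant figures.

2GMr/d³ = a_tidal  ⇒  d = (2GMr / a_tidal)^(1/3)
d = (2 × 6.674×10⁻¹¹ × (1.2 × 10³⁰) × (110) / (10))^(1/3)
  = 1.2 × 10⁷ m

1.2 × 10⁷ m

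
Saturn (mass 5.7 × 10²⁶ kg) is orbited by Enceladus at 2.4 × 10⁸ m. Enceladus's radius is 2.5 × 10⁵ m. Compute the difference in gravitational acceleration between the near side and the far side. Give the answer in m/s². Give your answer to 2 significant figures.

2.8 × 10⁻³ m/s²

Δg = 4GMr/d³
   = 4 × (6.674 × 10⁻¹¹) × (5.7 × 10²⁶) × (2.5 × 10⁵) / (2.4 × 10⁸)³
   = 2.8 × 10⁻³ m/s²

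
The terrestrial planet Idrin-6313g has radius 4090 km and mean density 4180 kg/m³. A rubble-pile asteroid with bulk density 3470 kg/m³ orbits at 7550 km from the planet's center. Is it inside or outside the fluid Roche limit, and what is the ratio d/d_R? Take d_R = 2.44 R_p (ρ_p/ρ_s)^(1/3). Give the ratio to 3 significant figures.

inside; d/d_R ≈ 0.711

d_R = 2.44 × (4090 km) × (4180/3470)^(1/3) = 10620 km
d/d_R = (7550) / (10620) = 0.711
Since d/d_R < 1, the body is inside the Roche limit.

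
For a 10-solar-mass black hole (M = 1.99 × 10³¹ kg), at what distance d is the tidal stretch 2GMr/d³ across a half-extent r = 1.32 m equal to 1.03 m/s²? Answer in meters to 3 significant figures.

1.50 × 10⁷ m

2GMr/d³ = a_tidal  ⇒  d = (2GMr / a_tidal)^(1/3)
d = (2 × 6.674×10⁻¹¹ × (1.99 × 10³¹) × (1.32) / (1.03))^(1/3)
  = 1.50 × 10⁷ m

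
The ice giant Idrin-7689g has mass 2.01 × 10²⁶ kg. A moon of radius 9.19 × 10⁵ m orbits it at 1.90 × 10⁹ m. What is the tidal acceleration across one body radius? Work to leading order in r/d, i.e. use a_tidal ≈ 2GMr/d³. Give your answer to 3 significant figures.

Differencing GM/(d−r)² and GM/d² to first order in r/d gives 2GMr/d³.
a_tidal = 2GMr/d³
        = 2 × (6.674 × 10⁻¹¹) × (2.01 × 10²⁶) × (9.19 × 10⁵) / (1.90 × 10⁹)³
        = 3.59 × 10⁻⁶ m/s²

3.59 × 10⁻⁶ m/s²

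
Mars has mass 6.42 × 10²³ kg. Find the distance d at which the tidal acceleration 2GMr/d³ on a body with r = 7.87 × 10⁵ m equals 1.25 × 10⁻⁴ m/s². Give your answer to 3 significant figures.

8.14 × 10⁷ m

2GMr/d³ = a_tidal  ⇒  d = (2GMr / a_tidal)^(1/3)
d = (2 × 6.674×10⁻¹¹ × (6.42 × 10²³) × (7.87 × 10⁵) / (1.25 × 10⁻⁴))^(1/3)
  = 8.14 × 10⁷ m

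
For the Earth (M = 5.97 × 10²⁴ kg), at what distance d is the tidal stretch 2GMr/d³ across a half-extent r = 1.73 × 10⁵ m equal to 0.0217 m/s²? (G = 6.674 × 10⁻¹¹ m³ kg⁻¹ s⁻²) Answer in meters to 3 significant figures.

2GMr/d³ = a_tidal  ⇒  d = (2GMr / a_tidal)^(1/3)
d = (2 × 6.674×10⁻¹¹ × (5.97 × 10²⁴) × (1.73 × 10⁵) / (0.0217))^(1/3)
  = 1.85 × 10⁷ m

1.85 × 10⁷ m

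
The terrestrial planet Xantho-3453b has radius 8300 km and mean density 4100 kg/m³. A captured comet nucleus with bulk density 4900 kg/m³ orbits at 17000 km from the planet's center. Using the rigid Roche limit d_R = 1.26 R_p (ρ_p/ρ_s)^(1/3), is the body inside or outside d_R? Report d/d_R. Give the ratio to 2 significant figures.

outside; d/d_R ≈ 1.7

d_R = 1.26 × (8300 km) × (4100/4900)^(1/3) = 9855 km
d/d_R = (17000) / (9855) = 1.7
Since d/d_R > 1, the body is outside the Roche limit.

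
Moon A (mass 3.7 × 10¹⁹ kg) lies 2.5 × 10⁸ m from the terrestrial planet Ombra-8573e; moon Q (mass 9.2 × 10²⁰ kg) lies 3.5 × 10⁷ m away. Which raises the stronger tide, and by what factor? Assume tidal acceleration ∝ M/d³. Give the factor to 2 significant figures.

Moon Q, by a factor of ≈ 9100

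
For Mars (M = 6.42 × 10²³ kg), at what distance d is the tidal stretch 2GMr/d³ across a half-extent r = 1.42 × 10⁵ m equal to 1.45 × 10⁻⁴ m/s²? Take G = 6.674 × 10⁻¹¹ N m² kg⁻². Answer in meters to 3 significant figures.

4.38 × 10⁷ m

2GMr/d³ = a_tidal  ⇒  d = (2GMr / a_tidal)^(1/3)
d = (2 × 6.674×10⁻¹¹ × (6.42 × 10²³) × (1.42 × 10⁵) / (1.45 × 10⁻⁴))^(1/3)
  = 4.38 × 10⁷ m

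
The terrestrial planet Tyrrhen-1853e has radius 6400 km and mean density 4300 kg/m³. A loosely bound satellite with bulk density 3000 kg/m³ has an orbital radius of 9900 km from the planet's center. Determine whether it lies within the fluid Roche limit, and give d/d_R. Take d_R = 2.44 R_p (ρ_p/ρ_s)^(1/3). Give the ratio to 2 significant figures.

inside; d/d_R ≈ 0.56

d_R = 2.44 × (6400 km) × (4300/3000)^(1/3) = 17610 km
d/d_R = (9900) / (17610) = 0.56
Since d/d_R < 1, the body is inside the Roche limit.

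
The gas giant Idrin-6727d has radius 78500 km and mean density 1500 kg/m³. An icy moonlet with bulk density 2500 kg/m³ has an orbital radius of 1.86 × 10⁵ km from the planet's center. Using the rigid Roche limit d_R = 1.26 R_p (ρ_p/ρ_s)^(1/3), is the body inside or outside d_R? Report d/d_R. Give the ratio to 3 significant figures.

outside; d/d_R ≈ 2.23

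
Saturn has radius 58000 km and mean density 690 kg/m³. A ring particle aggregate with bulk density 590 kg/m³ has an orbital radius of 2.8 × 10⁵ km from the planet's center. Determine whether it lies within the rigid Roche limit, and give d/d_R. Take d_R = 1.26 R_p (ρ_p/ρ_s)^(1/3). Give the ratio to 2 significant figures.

d_R = 1.26 × (58000 km) × (690/590)^(1/3) = 77000 km
d/d_R = (2.8 × 10⁵) / (77000) = 3.6
Since d/d_R > 1, the body is outside the Roche limit.

outside; d/d_R ≈ 3.6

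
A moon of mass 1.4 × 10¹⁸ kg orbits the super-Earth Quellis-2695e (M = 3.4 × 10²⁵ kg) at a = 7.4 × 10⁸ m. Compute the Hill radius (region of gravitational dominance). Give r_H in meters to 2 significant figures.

r_H ≈ a (m/3M)^(1/3)
    = (7.4 × 10⁸) × (1.4 × 10¹⁸ / (3 × 3.4 × 10²⁵))^(1/3)
    = 1.8 × 10⁶ m

1.8 × 10⁶ m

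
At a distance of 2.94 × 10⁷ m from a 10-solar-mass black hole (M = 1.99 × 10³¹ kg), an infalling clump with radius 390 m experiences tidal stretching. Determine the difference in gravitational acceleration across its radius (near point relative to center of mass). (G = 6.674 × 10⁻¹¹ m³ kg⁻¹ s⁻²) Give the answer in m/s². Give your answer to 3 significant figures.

Δg = 2GMr/d³
   = 2 × (6.674 × 10⁻¹¹) × (1.99 × 10³¹) × (390) / (2.94 × 10⁷)³
   = 4.08 × 10¹ m/s²

4.08 × 10¹ m/s²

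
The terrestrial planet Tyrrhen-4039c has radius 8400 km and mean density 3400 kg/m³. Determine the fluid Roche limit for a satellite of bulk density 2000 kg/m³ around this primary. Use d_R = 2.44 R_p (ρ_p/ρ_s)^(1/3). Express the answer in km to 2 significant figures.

24000 km

d_R = 2.44 × 8400 km × (3400/2000)^(1/3)
    = 24000 km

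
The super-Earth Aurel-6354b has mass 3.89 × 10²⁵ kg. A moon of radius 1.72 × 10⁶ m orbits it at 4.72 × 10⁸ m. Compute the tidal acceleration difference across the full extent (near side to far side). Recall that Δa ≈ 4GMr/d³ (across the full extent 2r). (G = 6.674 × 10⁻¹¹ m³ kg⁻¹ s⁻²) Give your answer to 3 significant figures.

Δa = 4GMr/d³
   = 4 × (6.674 × 10⁻¹¹) × (3.89 × 10²⁵) × (1.72 × 10⁶) / (4.72 × 10⁸)³
   = 1.70 × 10⁻⁴ m/s²

1.70 × 10⁻⁴ m/s²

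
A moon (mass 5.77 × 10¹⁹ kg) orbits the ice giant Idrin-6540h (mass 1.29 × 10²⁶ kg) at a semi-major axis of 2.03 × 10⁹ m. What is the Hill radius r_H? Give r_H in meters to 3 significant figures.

1.08 × 10⁷ m

r_H ≈ a (m/3M)^(1/3)
    = (2.03 × 10⁹) × (5.77 × 10¹⁹ / (3 × 1.29 × 10²⁶))^(1/3)
    = 1.08 × 10⁷ m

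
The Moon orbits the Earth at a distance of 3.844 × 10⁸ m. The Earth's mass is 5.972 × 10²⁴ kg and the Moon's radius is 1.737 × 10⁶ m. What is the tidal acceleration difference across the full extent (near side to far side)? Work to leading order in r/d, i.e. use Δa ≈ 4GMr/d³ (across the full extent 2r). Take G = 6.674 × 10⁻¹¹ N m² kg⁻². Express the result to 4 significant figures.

Near-to-far spans 2r, so the tidal difference is twice the near-to-center value: 4GMr/d³.
Δa = 4GMr/d³
   = 4 × (6.674 × 10⁻¹¹) × (5.972 × 10²⁴) × (1.737 × 10⁶) / (3.844 × 10⁸)³
   = 4.875 × 10⁻⁵ m/s²

4.875 × 10⁻⁵ m/s²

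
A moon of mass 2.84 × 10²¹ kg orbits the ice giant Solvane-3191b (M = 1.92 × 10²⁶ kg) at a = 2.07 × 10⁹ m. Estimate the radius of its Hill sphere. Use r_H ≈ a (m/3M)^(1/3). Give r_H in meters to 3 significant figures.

r_H ≈ a (m/3M)^(1/3)
    = (2.07 × 10⁹) × (2.84 × 10²¹ / (3 × 1.92 × 10²⁶))^(1/3)
    = 3.52 × 10⁷ m

3.52 × 10⁷ m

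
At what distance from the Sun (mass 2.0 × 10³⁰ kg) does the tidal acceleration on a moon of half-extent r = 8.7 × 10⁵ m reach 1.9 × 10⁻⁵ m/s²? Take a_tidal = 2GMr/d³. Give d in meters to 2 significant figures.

2.3 × 10¹⁰ m

2GMr/d³ = a_tidal  ⇒  d = (2GMr / a_tidal)^(1/3)
d = (2 × 6.674×10⁻¹¹ × (2.0 × 10³⁰) × (8.7 × 10⁵) / (1.9 × 10⁻⁵))^(1/3)
  = 2.3 × 10¹⁰ m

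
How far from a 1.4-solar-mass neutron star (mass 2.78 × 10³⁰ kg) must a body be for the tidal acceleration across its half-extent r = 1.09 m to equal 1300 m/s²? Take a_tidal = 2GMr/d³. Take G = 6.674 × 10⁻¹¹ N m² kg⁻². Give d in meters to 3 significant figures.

2GMr/d³ = a_tidal  ⇒  d = (2GMr / a_tidal)^(1/3)
d = (2 × 6.674×10⁻¹¹ × (2.78 × 10³⁰) × (1.09) / (1300))^(1/3)
  = 6.78 × 10⁵ m

6.78 × 10⁵ m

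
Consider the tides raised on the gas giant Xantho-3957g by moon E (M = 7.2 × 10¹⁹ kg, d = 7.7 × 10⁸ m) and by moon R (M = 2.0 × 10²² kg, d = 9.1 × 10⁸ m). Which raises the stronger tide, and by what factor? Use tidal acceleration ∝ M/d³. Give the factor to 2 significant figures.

The tide-raising term goes as M/d³ (the gradient of a 1/d² field).
Moon E: (7.2 × 10¹⁹) / (7.7 × 10⁸)³ = 1.577 × 10⁻⁷
Moon R: (2.0 × 10²²) / (9.1 × 10⁸)³ = 2.654 × 10⁻⁵
Ratio (larger/smaller) = 170

Moon R, by a factor of ≈ 170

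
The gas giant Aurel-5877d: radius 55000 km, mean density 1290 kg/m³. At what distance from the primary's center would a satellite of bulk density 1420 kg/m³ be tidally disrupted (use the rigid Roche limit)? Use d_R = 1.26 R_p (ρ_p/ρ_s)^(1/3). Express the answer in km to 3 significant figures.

d_R = 1.26 × 55000 km × (1290/1420)^(1/3)
    = 67100 km

67100 km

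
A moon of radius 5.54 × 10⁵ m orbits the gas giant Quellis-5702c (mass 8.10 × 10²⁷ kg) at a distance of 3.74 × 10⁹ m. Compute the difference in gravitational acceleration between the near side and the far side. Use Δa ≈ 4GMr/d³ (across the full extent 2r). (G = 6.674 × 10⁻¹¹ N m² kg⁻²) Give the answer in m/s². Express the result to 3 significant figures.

2.29 × 10⁻⁵ m/s²

Δa = 4GMr/d³
   = 4 × (6.674 × 10⁻¹¹) × (8.10 × 10²⁷) × (5.54 × 10⁵) / (3.74 × 10⁹)³
   = 2.29 × 10⁻⁵ m/s²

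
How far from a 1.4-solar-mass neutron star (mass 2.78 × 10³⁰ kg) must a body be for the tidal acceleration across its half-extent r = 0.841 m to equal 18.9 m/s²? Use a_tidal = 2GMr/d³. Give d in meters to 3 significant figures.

2.55 × 10⁶ m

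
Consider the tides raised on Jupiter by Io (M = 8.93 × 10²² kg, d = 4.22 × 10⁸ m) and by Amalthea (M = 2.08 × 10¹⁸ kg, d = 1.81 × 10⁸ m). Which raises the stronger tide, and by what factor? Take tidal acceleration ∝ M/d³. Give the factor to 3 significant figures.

The tide-raising term goes as M/d³ (the gradient of a 1/d² field).
Io: (8.93 × 10²²) / (4.22 × 10⁸)³ = 1.188 × 10⁻³
Amalthea: (2.08 × 10¹⁸) / (1.81 × 10⁸)³ = 3.508 × 10⁻⁷
Ratio (larger/smaller) = 3390

Io, by a factor of ≈ 3390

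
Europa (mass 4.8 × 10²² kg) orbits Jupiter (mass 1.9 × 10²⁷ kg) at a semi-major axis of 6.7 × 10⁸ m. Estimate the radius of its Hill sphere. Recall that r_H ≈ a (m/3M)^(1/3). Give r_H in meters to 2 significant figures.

1.4 × 10⁷ m

r_H ≈ a (m/3M)^(1/3)
    = (6.7 × 10⁸) × (4.8 × 10²² / (3 × 1.9 × 10²⁷))^(1/3)
    = 1.4 × 10⁷ m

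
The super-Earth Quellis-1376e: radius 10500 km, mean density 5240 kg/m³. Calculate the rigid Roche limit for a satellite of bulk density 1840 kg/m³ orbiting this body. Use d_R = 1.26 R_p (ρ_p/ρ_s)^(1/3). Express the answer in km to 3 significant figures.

18800 km

d_R = 1.26 × 10500 km × (5240/1840)^(1/3)
    = 18800 km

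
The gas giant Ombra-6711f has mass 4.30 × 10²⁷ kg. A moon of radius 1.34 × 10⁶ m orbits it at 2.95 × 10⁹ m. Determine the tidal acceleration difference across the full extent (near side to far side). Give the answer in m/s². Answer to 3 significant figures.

Differencing GM/(d−r)² and GM/(d+r)² to first order in r/d gives 4GMr/d³.
a_tidal = 4GMr/d³
        = 4 × (6.674 × 10⁻¹¹) × (4.30 × 10²⁷) × (1.34 × 10⁶) / (2.95 × 10⁹)³
        = 5.99 × 10⁻⁵ m/s²

5.99 × 10⁻⁵ m/s²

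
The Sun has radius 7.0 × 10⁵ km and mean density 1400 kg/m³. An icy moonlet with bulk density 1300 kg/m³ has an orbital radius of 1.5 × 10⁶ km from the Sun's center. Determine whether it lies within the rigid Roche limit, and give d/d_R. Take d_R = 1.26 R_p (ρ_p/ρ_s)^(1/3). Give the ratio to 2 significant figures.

outside; d/d_R ≈ 1.7

d_R = 1.26 × (7.0 × 10⁵ km) × (1400/1300)^(1/3) = 9.041 × 10⁵ km
d/d_R = (1.5 × 10⁶) / (9.041 × 10⁵) = 1.7
Since d/d_R > 1, the body is outside the Roche limit.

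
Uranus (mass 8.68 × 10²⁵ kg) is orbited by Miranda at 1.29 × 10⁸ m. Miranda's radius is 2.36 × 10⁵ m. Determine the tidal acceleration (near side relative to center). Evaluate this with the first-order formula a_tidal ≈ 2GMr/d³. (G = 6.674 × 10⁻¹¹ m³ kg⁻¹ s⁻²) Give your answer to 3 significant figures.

Δg = 2GMr/d³
   = 2 × (6.674 × 10⁻¹¹) × (8.68 × 10²⁵) × (2.36 × 10⁵) / (1.29 × 10⁸)³
   = 1.27 × 10⁻³ m/s²

1.27 × 10⁻³ m/s²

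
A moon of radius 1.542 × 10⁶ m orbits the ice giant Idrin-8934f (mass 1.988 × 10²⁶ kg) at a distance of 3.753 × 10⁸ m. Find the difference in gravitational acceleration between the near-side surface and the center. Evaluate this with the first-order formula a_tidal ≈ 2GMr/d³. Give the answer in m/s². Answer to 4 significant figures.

Since r ≪ d, expand the inverse-square field across one radius to get the leading 2GMr/d³ term.
Δa = 2GMr/d³
   = 2 × (6.674 × 10⁻¹¹) × (1.988 × 10²⁶) × (1.542 × 10⁶) / (3.753 × 10⁸)³
   = 7.741 × 10⁻⁴ m/s²

7.741 × 10⁻⁴ m/s²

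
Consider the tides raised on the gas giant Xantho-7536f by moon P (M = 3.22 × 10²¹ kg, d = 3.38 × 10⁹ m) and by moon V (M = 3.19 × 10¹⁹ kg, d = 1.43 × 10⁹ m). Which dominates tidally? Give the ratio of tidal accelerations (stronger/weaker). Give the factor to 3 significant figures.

Tidal acceleration ∝ M/d³, so compare M/d³ for each.
Moon P: (3.22 × 10²¹) / (3.38 × 10⁹)³ = 8.339 × 10⁻⁸
Moon V: (3.19 × 10¹⁹) / (1.43 × 10⁹)³ = 1.091 × 10⁻⁸
Ratio (larger/smaller) = 7.64

Moon P, by a factor of ≈ 7.64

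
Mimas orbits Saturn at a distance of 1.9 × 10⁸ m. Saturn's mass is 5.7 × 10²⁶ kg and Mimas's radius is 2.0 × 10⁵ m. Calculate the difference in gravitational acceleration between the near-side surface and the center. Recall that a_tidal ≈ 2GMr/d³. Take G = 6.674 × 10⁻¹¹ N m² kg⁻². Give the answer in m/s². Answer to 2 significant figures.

2.2 × 10⁻³ m/s²

The tidal stretch is the gradient of GM/d² times the body's extent r, hence the 1/d³ dependence.
a_tidal = 2GMr/d³
        = 2 × (6.674 × 10⁻¹¹) × (5.7 × 10²⁶) × (2.0 × 10⁵) / (1.9 × 10⁸)³
        = 2.2 × 10⁻³ m/s²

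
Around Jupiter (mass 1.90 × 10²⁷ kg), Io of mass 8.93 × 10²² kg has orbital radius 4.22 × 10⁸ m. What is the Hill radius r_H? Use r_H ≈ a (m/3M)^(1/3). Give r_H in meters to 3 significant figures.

1.06 × 10⁷ m

r_H ≈ a (m/3M)^(1/3)
    = (4.22 × 10⁸) × (8.93 × 10²² / (3 × 1.90 × 10²⁷))^(1/3)
    = 1.06 × 10⁷ m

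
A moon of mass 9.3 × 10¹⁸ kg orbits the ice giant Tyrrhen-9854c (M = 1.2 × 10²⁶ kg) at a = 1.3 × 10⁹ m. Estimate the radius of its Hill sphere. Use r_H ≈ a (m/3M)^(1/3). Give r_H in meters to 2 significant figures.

r_H ≈ a (m/3M)^(1/3)
    = (1.3 × 10⁹) × (9.3 × 10¹⁸ / (3 × 1.2 × 10²⁶))^(1/3)
    = 3.8 × 10⁶ m

3.8 × 10⁶ m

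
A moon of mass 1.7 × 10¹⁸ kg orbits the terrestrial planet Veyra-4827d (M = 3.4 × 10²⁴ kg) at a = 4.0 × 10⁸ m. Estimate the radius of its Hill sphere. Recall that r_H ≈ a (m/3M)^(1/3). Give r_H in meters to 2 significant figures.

2.2 × 10⁶ m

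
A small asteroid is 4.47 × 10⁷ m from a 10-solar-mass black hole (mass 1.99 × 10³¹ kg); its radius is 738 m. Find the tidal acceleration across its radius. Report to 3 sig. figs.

2.19 × 10¹ m/s²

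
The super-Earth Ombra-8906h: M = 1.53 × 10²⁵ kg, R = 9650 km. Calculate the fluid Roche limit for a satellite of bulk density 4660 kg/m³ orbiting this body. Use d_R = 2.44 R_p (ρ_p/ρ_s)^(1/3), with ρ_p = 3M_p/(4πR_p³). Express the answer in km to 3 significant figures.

22500 km

ρ_p = 3M_p/(4πR_p³) = 3 × (1.53 × 10²⁵) / (4π × (9.65 × 10⁶ m)³) = 4060 kg/m³
d_R = 2.44 × 9650 km × (4060/4660)^(1/3)
    = 22500 km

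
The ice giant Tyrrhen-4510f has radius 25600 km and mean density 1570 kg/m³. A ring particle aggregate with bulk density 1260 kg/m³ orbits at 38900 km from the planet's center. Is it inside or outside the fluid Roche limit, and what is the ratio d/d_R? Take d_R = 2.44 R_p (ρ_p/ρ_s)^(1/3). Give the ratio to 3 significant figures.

inside; d/d_R ≈ 0.579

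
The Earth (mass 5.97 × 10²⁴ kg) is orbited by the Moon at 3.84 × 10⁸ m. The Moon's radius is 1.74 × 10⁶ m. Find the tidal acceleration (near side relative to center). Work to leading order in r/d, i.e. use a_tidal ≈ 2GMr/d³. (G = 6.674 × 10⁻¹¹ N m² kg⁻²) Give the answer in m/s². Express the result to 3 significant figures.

Δa = 2GMr/d³
   = 2 × (6.674 × 10⁻¹¹) × (5.97 × 10²⁴) × (1.74 × 10⁶) / (3.84 × 10⁸)³
   = 2.45 × 10⁻⁵ m/s²

2.45 × 10⁻⁵ m/s²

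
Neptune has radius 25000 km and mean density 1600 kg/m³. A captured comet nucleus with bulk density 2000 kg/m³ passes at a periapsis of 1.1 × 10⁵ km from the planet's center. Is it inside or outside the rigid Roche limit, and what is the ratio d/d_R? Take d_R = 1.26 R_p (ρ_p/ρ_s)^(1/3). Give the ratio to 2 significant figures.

outside; d/d_R ≈ 3.8

d_R = 1.26 × (25000 km) × (1600/2000)^(1/3) = 29240 km
d/d_R = (1.1 × 10⁵) / (29240) = 3.8
Since d/d_R > 1, the body is outside the Roche limit.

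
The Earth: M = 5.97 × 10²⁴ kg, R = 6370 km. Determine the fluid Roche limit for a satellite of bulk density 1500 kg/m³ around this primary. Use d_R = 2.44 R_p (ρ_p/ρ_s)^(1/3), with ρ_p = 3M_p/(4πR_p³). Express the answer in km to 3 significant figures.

ρ_p = 3M_p/(4πR_p³) = 3 × (5.97 × 10²⁴) / (4π × (6.37 × 10⁶ m)³) = 5510 kg/m³
d_R = 2.44 × 6370 km × (5510/1500)^(1/3)
    = 24000 km

24000 km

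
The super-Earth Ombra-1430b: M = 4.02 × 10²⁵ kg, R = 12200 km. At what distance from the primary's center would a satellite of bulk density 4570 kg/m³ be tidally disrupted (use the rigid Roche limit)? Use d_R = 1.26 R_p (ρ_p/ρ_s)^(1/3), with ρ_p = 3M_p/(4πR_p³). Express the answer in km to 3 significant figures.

ρ_p = 3M_p/(4πR_p³) = 3 × (4.02 × 10²⁵) / (4π × (1.22 × 10⁷ m)³) = 5290 kg/m³
d_R = 1.26 × 12200 km × (5290/4570)^(1/3)
    = 16100 km

16100 km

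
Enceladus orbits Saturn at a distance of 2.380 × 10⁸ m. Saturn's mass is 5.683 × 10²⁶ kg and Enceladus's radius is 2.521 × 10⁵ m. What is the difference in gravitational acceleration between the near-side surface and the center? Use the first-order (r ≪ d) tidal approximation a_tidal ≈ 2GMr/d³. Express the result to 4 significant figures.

The tidal stretch is the gradient of GM/d² times the body's extent r, hence the 1/d³ dependence.
a_tidal = 2GMr/d³
        = 2 × (6.674 × 10⁻¹¹) × (5.683 × 10²⁶) × (2.521 × 10⁵) / (2.380 × 10⁸)³
        = 1.419 × 10⁻³ m/s²

1.419 × 10⁻³ m/s²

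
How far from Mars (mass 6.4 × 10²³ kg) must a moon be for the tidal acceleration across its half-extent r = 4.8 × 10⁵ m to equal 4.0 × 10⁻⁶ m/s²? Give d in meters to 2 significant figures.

2GMr/d³ = a_tidal  ⇒  d = (2GMr / a_tidal)^(1/3)
d = (2 × 6.674×10⁻¹¹ × (6.4 × 10²³) × (4.8 × 10⁵) / (4.0 × 10⁻⁶))^(1/3)
  = 2.2 × 10⁸ m

2.2 × 10⁸ m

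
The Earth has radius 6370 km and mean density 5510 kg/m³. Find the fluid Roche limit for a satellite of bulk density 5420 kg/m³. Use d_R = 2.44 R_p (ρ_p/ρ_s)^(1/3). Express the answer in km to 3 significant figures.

d_R = 2.44 × 6370 km × (5510/5420)^(1/3)
    = 15600 km

15600 km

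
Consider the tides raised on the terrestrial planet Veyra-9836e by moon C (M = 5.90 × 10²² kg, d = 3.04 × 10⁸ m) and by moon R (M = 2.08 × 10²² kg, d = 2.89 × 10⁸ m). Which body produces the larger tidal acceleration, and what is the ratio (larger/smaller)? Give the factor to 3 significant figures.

Moon C, by a factor of ≈ 2.44

Compare M/d³ for the two perturbers:
Moon C: (5.90 × 10²²) / (3.04 × 10⁸)³ = 2.100 × 10⁻³
Moon R: (2.08 × 10²²) / (2.89 × 10⁸)³ = 8.617 × 10⁻⁴
Ratio (larger/smaller) = 2.44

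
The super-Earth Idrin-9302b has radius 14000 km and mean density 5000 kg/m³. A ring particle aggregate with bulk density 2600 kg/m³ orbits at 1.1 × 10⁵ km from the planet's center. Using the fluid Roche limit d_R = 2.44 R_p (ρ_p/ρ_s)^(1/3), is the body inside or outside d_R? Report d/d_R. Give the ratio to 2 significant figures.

outside; d/d_R ≈ 2.6

d_R = 2.44 × (14000 km) × (5000/2600)^(1/3) = 42480 km
d/d_R = (1.1 × 10⁵) / (42480) = 2.6
Since d/d_R > 1, the body is outside the Roche limit.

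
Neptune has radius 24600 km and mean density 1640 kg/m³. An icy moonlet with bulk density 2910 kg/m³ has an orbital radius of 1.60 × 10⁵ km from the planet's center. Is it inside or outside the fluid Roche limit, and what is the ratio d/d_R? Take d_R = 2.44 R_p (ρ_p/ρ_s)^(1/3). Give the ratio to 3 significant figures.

outside; d/d_R ≈ 3.23

d_R = 2.44 × (24600 km) × (1640/2910)^(1/3) = 49580 km
d/d_R = (1.60 × 10⁵) / (49580) = 3.23
Since d/d_R > 1, the body is outside the Roche limit.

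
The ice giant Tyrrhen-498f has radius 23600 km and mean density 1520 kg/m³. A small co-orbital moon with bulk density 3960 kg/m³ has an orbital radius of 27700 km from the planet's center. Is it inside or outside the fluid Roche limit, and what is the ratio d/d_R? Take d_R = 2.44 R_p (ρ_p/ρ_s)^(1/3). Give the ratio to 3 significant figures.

inside; d/d_R ≈ 0.662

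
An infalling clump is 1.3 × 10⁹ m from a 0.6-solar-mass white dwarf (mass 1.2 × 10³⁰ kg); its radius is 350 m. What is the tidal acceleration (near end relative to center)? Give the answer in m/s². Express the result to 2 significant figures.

2.6 × 10⁻⁵ m/s²

a_tidal = 2GMr/d³
        = 2 × (6.674 × 10⁻¹¹) × (1.2 × 10³⁰) × (350) / (1.3 × 10⁹)³
        = 2.6 × 10⁻⁵ m/s²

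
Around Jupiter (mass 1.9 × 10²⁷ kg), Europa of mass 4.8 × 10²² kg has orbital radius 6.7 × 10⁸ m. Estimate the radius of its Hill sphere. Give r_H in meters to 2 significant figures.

r_H ≈ a (m/3M)^(1/3)
    = (6.7 × 10⁸) × (4.8 × 10²² / (3 × 1.9 × 10²⁷))^(1/3)
    = 1.4 × 10⁷ m

1.4 × 10⁷ m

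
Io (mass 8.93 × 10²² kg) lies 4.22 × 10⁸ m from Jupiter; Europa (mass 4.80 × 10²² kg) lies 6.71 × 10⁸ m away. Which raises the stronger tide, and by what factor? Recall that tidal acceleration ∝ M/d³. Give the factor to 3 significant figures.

Io, by a factor of ≈ 7.48

Compare M/d³ for the two perturbers:
Io: (8.93 × 10²²) / (4.22 × 10⁸)³ = 1.188 × 10⁻³
Europa: (4.80 × 10²²) / (6.71 × 10⁸)³ = 1.589 × 10⁻⁴
Ratio (larger/smaller) = 7.48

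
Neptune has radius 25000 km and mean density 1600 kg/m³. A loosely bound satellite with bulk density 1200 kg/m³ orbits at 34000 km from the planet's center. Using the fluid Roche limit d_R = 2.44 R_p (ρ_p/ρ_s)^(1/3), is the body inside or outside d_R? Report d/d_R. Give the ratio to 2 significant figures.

d_R = 2.44 × (25000 km) × (1600/1200)^(1/3) = 67140 km
d/d_R = (34000) / (67140) = 0.51
Since d/d_R < 1, the body is inside the Roche limit.

inside; d/d_R ≈ 0.51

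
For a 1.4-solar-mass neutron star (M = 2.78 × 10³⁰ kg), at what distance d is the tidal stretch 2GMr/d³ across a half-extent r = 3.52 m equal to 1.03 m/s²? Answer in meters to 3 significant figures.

1.08 × 10⁷ m

2GMr/d³ = a_tidal  ⇒  d = (2GMr / a_tidal)^(1/3)
d = (2 × 6.674×10⁻¹¹ × (2.78 × 10³⁰) × (3.52) / (1.03))^(1/3)
  = 1.08 × 10⁷ m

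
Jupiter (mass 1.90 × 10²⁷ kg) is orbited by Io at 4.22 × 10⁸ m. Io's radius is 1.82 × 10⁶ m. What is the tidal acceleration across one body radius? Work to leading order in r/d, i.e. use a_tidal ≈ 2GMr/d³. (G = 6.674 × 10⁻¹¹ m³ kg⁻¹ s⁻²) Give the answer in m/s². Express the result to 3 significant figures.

6.14 × 10⁻³ m/s²

Δg = 2GMr/d³
   = 2 × (6.674 × 10⁻¹¹) × (1.90 × 10²⁷) × (1.82 × 10⁶) / (4.22 × 10⁸)³
   = 6.14 × 10⁻³ m/s²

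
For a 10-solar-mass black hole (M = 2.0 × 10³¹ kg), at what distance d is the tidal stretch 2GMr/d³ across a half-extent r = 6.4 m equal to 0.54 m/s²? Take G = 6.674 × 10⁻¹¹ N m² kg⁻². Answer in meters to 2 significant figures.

3.2 × 10⁷ m

2GMr/d³ = a_tidal  ⇒  d = (2GMr / a_tidal)^(1/3)
d = (2 × 6.674×10⁻¹¹ × (2.0 × 10³¹) × (6.4) / (0.54))^(1/3)
  = 3.2 × 10⁷ m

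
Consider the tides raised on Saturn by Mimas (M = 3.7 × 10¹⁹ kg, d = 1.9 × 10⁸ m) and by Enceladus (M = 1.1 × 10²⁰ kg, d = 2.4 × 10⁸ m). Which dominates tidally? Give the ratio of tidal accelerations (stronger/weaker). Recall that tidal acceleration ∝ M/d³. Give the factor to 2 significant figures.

Enceladus, by a factor of ≈ 1.5

Tidal stretch scales as M/d³; compute that for each body.
Mimas: (3.7 × 10¹⁹) / (1.9 × 10⁸)³ = 5.394 × 10⁻⁶
Enceladus: (1.1 × 10²⁰) / (2.4 × 10⁸)³ = 7.957 × 10⁻⁶
Ratio (larger/smaller) = 1.5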